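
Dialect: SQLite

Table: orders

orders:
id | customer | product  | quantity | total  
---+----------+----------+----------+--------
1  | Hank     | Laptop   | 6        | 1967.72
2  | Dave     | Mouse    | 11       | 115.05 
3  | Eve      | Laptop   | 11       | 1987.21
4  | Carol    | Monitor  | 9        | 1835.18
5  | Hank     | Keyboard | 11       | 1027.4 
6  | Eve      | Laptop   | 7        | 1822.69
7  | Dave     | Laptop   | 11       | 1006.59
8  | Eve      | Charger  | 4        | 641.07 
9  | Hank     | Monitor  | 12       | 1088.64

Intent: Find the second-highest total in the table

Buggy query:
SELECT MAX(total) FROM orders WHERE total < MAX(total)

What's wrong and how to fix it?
Bug: The inner MAX is an aggregate inside WHERE, which is not allowed

Fix: Compute the overall MAX in a subquery, then take MAX of rows below it

Corrected query:
SELECT MAX(total) FROM orders WHERE total < (SELECT MAX(total) FROM orders)

Result:
MAX(total)
----------
1967.72   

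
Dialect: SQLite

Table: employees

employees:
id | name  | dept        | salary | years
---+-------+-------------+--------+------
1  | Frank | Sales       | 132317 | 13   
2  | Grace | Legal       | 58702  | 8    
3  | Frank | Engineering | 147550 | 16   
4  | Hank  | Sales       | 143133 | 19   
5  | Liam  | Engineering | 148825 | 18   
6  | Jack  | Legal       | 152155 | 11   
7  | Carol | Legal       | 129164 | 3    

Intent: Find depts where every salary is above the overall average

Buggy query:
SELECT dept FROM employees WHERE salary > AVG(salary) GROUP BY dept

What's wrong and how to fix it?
Bug: AVG() is an aggregate; it can't sit directly in WHERE

Fix: Use a subquery for AVG and a HAVING MIN(...) filter so the condition holds for every row in the group

Corrected query:
SELECT dept FROM employees GROUP BY dept HAVING MIN(salary) > (SELECT AVG(salary) FROM employees)

Result:
dept       
-----------
Engineering
Sales      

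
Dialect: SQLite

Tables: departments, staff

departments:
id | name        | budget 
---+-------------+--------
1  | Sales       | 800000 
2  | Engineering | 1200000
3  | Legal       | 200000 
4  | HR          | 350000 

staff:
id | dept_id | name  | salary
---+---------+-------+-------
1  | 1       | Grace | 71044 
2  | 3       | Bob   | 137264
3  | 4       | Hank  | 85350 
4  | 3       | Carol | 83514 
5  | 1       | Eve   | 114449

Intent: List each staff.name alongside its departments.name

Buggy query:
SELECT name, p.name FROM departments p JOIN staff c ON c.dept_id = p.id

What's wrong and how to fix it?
Bug: 'name' exists in both joined tables, so the database can't tell which one is meant

Fix: Prefix ambiguous columns with the table alias

Corrected query:
SELECT c.name, p.name FROM departments p JOIN staff c ON c.dept_id = p.id

Result:
name  | name 
------+------
Grace | Sales
Bob   | Legal
Hank  | HR   
Carol | Legal
Eve   | Sales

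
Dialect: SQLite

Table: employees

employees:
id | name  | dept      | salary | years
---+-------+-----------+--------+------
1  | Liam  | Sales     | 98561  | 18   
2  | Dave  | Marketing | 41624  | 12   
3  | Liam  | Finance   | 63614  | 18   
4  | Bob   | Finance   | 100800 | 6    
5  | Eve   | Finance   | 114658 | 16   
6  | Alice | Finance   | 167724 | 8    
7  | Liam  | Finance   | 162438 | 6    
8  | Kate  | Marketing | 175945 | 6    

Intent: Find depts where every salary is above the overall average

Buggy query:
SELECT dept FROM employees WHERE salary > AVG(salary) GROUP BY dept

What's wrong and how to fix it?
Bug: AVG() is an aggregate; it can't sit directly in WHERE

Fix: Use a subquery for AVG and a HAVING MIN(...) filter so the condition holds for every row in the group

Corrected query:
SELECT dept FROM employees GROUP BY dept HAVING MIN(salary) > (SELECT AVG(salary) FROM employees)

Result:
(no rows)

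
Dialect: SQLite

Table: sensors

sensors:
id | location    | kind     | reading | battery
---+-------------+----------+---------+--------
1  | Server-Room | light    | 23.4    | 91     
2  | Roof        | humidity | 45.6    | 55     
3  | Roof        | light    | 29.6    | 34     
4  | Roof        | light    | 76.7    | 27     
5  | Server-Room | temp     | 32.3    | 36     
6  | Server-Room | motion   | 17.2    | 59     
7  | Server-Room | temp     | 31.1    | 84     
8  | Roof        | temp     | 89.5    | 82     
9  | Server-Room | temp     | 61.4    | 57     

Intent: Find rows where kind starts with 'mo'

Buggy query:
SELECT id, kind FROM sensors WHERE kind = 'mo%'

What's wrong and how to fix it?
Bug: Wildcards only work with LIKE; '=' treats '%' as a literal character

Fix: Use LIKE for wildcard pattern matching

Corrected query:
SELECT id, kind FROM sensors WHERE kind LIKE 'mo%'

Result:
id | kind  
---+-------
6  | motion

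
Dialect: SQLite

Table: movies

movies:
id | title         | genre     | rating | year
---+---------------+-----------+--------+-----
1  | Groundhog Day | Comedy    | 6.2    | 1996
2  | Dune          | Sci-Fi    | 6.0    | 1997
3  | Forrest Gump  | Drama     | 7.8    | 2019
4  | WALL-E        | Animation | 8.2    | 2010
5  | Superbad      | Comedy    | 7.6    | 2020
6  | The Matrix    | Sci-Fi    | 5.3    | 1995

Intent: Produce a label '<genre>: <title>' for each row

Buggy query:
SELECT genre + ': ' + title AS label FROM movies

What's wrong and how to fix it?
Bug: SQLite uses || for string concatenation; + coerces text to numbers (yielding 0)

Fix: Replace + with || to concatenate text

Corrected query:
SELECT genre || ': ' || title AS label FROM movies

Result:
label                
---------------------
Comedy: Groundhog Day
Sci-Fi: Dune         
Drama: Forrest Gump  
Animation: WALL-E    
Comedy: Superbad     
Sci-Fi: The Matrix   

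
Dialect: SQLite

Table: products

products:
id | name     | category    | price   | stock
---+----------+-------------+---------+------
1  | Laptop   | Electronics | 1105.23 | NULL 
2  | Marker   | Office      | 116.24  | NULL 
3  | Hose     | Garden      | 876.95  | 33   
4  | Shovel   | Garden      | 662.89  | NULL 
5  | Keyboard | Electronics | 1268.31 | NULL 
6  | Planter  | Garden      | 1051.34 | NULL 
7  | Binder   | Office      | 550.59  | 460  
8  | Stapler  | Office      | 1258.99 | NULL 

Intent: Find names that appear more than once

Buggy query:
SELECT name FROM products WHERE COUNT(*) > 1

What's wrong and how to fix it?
Bug: WHERE can't reference COUNT(*); aggregates are computed after WHERE

Fix: Group first, then use HAVING for the count condition

Corrected query:
SELECT name FROM products GROUP BY name HAVING COUNT(*) > 1

Result:
(no rows)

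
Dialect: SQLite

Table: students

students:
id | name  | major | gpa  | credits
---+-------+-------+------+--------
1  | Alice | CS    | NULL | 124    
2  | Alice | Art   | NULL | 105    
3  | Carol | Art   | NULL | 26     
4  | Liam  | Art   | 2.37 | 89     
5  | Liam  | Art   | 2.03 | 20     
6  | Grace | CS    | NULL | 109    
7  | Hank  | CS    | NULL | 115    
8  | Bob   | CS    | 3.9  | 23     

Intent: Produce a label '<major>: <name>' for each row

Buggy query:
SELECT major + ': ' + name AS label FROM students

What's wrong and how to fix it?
Bug: SQLite uses || for string concatenation; + coerces text to numbers (yielding 0)

Fix: Replace + with || to concatenate text

Corrected query:
SELECT major || ': ' || name AS label FROM students

Result:
label     
----------
CS: Alice 
Art: Alice
Art: Carol
Art: Liam 
Art: Liam 
CS: Grace 
CS: Hank  
CS: Bob   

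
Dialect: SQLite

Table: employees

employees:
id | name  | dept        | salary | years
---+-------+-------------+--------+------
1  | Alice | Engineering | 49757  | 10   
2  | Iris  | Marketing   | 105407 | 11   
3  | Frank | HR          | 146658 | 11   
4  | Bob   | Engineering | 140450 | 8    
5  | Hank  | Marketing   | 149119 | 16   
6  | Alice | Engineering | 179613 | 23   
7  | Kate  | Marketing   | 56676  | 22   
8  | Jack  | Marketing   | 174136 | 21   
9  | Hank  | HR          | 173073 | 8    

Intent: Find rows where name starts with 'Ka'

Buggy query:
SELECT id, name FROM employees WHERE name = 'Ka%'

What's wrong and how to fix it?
Bug: Wildcards only work with LIKE; '=' treats '%' as a literal character

Fix: Use LIKE for wildcard pattern matching

Corrected query:
SELECT id, name FROM employees WHERE name LIKE 'Ka%'

Result:
id | name
---+-----
7  | Kate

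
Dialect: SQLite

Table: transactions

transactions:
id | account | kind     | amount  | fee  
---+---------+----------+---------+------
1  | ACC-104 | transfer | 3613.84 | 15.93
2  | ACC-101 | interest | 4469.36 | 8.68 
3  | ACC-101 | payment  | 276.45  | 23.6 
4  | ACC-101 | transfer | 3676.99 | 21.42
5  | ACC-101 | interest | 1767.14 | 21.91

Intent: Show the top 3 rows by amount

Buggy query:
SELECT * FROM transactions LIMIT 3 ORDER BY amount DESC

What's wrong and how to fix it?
Bug: LIMIT must come after ORDER BY

Fix: Swap the clauses: ORDER BY first, then LIMIT

Corrected query:
SELECT * FROM transactions ORDER BY amount DESC LIMIT 3

Result:
id | account | kind     | amount  | fee  
---+---------+----------+---------+------
2  | ACC-101 | interest | 4469.36 | 8.68 
4  | ACC-101 | transfer | 3676.99 | 21.42
1  | ACC-104 | transfer | 3613.84 | 15.93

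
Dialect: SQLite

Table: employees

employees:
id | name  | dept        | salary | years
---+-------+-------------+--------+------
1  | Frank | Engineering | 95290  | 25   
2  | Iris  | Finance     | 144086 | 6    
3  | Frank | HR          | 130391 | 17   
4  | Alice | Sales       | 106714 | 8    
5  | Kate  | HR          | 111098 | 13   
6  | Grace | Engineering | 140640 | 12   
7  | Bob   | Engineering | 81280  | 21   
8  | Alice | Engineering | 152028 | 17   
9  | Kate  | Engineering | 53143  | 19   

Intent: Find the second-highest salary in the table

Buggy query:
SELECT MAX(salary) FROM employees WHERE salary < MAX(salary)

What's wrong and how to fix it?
Bug: MAX(salary) on the right of the comparison is an aggregate-in-WHERE error

Fix: Put the inner MAX in a scalar subquery

Corrected query:
SELECT MAX(salary) FROM employees WHERE salary < (SELECT MAX(salary) FROM employees)

Result:
MAX(salary)
-----------
144086     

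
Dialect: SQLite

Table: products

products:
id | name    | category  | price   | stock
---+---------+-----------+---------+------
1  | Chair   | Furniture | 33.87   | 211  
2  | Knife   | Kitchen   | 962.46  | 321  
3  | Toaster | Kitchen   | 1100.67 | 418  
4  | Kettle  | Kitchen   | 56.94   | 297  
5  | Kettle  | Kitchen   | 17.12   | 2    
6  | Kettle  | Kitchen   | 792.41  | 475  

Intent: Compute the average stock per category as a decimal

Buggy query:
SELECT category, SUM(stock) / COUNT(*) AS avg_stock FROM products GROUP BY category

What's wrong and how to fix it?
Bug: SUM(stock) and COUNT(*) are both integers; the division truncates the fractional part

Fix: Cast one side to REAL so the division keeps the fractional part

Corrected query:
SELECT category, SUM(stock) * 1.0 / COUNT(*) AS avg_stock FROM products GROUP BY category

Result:
category  | avg_stock
----------+----------
Furniture | 211      
Kitchen   | 302.6    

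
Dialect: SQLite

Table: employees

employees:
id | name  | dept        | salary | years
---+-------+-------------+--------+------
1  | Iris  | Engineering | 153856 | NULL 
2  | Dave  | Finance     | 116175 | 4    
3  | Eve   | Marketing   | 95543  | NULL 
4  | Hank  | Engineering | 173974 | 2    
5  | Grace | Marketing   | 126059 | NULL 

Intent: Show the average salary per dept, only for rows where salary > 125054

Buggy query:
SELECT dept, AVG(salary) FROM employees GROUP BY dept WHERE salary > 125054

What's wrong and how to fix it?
Bug: Row-level WHERE must come before GROUP BY in the clause order

Fix: Move the WHERE clause before GROUP BY

Corrected query:
SELECT dept, AVG(salary) FROM employees WHERE salary > 125054 GROUP BY dept

Result:
dept        | AVG(salary)
------------+------------
Engineering | 163915     
Marketing   | 126059     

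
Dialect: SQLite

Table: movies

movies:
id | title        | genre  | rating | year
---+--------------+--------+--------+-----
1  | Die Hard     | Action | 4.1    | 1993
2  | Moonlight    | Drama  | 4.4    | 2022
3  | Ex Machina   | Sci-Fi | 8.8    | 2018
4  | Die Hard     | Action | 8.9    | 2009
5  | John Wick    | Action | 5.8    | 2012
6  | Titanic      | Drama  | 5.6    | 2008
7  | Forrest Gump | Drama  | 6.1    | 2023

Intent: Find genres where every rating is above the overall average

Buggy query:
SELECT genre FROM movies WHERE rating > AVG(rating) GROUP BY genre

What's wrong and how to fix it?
Bug: WHERE evaluates per row before aggregation, so AVG() is unavailable

Fix: Use a subquery for AVG and a HAVING MIN(...) filter so the condition holds for every row in the group

Corrected query:
SELECT genre FROM movies GROUP BY genre HAVING MIN(rating) > (SELECT AVG(rating) FROM movies)

Result:
genre 
------
Sci-Fi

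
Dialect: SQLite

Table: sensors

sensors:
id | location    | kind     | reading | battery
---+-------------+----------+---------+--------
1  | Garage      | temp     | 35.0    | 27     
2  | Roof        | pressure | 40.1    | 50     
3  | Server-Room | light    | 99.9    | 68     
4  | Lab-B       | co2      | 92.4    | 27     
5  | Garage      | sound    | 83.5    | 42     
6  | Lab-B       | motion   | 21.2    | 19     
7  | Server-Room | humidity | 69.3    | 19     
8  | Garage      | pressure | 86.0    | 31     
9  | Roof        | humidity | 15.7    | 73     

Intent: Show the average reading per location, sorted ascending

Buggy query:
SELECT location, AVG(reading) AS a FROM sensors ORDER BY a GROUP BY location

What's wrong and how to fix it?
Bug: ORDER BY appears before GROUP BY; SQL clause order requires GROUP BY first

Fix: Reorder: SELECT … FROM … GROUP BY … ORDER BY …

Corrected query:
SELECT location, AVG(reading) AS a FROM sensors GROUP BY location ORDER BY a

Result:
location    | a        
------------+----------
Roof        | 27.9     
Lab-B       | 56.8     
Garage      | 68.166667
Server-Room | 84.6     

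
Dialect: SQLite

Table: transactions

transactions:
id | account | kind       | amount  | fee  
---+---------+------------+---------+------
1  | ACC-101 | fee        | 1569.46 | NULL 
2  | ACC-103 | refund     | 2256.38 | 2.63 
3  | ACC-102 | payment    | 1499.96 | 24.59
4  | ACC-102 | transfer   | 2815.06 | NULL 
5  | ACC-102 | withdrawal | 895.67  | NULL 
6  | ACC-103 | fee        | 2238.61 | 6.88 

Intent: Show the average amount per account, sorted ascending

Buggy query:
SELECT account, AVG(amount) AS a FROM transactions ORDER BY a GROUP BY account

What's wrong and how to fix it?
Bug: ORDER BY appears before GROUP BY; SQL clause order requires GROUP BY first

Fix: Move ORDER BY to the end, after GROUP BY

Corrected query:
SELECT account, AVG(amount) AS a FROM transactions GROUP BY account ORDER BY a

Result:
account | a          
--------+------------
ACC-101 | 1569.46    
ACC-102 | 1736.896667
ACC-103 | 2247.495   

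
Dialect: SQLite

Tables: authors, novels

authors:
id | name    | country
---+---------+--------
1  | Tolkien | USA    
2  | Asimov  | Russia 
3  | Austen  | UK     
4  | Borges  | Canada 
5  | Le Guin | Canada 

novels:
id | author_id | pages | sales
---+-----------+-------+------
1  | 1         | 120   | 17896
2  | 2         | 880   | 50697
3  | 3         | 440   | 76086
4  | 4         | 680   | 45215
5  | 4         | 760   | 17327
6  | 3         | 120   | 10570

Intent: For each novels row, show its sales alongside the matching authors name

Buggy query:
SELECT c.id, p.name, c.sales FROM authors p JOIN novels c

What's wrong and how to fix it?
Bug: JOIN with no ON clause produces a cartesian product; every novels row pairs with every authors row

Fix: Specify the join condition linking the foreign key to the parent id

Corrected query:
SELECT c.id, p.name, c.sales FROM authors p JOIN novels c ON c.author_id = p.id

Result:
id | name    | sales
---+---------+------
1  | Tolkien | 17896
2  | Asimov  | 50697
3  | Austen  | 76086
4  | Borges  | 45215
5  | Borges  | 17327
6  | Austen  | 10570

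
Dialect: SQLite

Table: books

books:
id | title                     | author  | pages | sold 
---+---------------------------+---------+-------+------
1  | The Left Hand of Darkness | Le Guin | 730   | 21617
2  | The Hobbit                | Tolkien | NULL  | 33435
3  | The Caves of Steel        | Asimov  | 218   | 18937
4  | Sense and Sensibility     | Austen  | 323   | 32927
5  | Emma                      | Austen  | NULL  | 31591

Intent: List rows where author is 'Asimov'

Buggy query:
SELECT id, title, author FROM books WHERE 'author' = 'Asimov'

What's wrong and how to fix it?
Bug: 'author' in single quotes is a string literal, not the column; the comparison is literal-vs-literal and never true

Fix: Remove the quotes around the column name (or use double quotes for an identifier)

Corrected query:
SELECT id, title, author FROM books WHERE author = 'Asimov'

Result:
id | title              | author
---+--------------------+-------
3  | The Caves of Steel | Asimov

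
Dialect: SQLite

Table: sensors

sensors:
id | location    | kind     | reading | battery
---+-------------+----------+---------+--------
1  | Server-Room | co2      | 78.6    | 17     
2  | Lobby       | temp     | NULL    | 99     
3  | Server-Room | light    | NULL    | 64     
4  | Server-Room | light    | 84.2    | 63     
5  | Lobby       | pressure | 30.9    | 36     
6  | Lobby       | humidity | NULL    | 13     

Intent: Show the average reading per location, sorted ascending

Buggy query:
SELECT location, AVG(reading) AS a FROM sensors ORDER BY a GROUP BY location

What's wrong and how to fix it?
Bug: GROUP BY must precede ORDER BY

Fix: Reorder: SELECT … FROM … GROUP BY … ORDER BY …

Corrected query:
SELECT location, AVG(reading) AS a FROM sensors GROUP BY location ORDER BY a

Result:
location    | a   
------------+-----
Lobby       | 30.9
Server-Room | 81.4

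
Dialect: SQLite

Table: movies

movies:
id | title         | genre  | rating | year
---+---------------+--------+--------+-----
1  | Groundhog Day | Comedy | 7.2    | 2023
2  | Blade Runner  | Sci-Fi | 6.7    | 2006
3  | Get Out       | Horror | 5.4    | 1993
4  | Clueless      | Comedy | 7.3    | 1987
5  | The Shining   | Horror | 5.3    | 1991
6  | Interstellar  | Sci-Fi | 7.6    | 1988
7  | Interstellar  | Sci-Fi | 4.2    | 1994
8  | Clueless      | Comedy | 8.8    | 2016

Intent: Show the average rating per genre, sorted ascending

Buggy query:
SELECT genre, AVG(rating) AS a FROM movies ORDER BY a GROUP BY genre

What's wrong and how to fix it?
Bug: GROUP BY must precede ORDER BY

Fix: Move ORDER BY to the end, after GROUP BY

Corrected query:
SELECT genre, AVG(rating) AS a FROM movies GROUP BY genre ORDER BY a

Result:
genre  | a       
-------+---------
Horror | 5.35    
Sci-Fi | 6.166667
Comedy | 7.766667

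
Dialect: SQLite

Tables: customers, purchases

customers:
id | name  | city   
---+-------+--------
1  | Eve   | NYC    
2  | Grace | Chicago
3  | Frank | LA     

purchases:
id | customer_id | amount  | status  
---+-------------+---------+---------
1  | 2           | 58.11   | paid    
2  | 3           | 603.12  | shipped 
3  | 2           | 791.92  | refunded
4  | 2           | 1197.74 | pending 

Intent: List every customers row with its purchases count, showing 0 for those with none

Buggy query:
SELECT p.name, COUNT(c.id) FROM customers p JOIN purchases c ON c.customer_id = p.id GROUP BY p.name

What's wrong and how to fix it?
Bug: INNER JOIN drops customers rows that have no matching purchases rows

Fix: Switch to LEFT JOIN to retain unmatched parent rows

Corrected query:
SELECT p.name, COUNT(c.id) FROM customers p LEFT JOIN purchases c ON c.customer_id = p.id GROUP BY p.name

Result:
name  | COUNT(c.id)
------+------------
Eve   | 0          
Frank | 1          
Grace | 3          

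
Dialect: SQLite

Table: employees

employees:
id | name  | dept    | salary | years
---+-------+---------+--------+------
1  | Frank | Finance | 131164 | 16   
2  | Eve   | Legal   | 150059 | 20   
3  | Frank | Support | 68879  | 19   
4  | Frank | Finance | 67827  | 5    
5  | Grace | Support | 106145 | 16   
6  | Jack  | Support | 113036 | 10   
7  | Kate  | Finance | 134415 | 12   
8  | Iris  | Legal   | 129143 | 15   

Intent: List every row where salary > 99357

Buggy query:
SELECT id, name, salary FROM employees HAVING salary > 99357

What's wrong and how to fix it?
Bug: HAVING filters the output of aggregation, but this query has no GROUP BY and no aggregate functions, so SQLite rejects it (HAVING clause on a non-aggregate query); the condition here is per row

Fix: Use WHERE for row-level filtering

Corrected query:
SELECT id, name, salary FROM employees WHERE salary > 99357

Result:
id | name  | salary
---+-------+-------
1  | Frank | 131164
2  | Eve   | 150059
5  | Grace | 106145
6  | Jack  | 113036
7  | Kate  | 134415
8  | Iris  | 129143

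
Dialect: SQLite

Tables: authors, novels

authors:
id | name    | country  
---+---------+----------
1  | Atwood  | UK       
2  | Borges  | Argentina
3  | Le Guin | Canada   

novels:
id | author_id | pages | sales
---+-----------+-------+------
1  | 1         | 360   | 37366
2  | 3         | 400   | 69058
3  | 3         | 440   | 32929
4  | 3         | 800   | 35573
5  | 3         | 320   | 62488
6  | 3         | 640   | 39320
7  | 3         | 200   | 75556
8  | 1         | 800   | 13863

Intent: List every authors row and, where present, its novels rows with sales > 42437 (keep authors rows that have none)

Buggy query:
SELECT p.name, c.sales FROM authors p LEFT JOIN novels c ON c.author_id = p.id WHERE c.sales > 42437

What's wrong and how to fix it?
Bug: A WHERE condition on the right-hand table after LEFT JOIN drops unmatched parents

Fix: Put 'c.sales > 42437' in the JOIN's ON clause instead of WHERE

Corrected query:
SELECT p.name, c.sales FROM authors p LEFT JOIN novels c ON c.author_id = p.id AND c.sales > 42437

Result:
name    | sales
--------+------
Atwood  | NULL 
Borges  | NULL 
Le Guin | 62488
Le Guin | 69058
Le Guin | 75556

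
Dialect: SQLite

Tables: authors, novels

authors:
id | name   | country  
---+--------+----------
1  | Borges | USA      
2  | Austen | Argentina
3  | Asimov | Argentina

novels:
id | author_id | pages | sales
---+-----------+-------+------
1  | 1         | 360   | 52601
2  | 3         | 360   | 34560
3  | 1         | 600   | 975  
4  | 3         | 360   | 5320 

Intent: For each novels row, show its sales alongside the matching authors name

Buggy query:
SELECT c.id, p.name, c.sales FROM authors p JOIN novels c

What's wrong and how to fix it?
Bug: Missing join condition: each novels row is matched to all authors rows instead of just its own

Fix: Add ON c.author_id = p.id to the JOIN

Corrected query:
SELECT c.id, p.name, c.sales FROM authors p JOIN novels c ON c.author_id = p.id

Result:
id | name   | sales
---+--------+------
1  | Borges | 52601
2  | Asimov | 34560
3  | Borges | 975  
4  | Asimov | 5320 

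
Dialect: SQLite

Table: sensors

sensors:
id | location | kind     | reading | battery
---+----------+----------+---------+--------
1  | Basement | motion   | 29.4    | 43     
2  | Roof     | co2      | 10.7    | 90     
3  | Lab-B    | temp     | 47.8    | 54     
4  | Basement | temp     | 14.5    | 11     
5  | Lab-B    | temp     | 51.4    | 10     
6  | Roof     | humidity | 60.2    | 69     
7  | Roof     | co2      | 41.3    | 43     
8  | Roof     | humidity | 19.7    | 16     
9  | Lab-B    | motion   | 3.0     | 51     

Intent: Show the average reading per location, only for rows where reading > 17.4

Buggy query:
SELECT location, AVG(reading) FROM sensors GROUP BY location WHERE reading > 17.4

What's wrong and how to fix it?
Bug: WHERE cannot follow GROUP BY

Fix: Place WHERE between FROM and GROUP BY

Corrected query:
SELECT location, AVG(reading) FROM sensors WHERE reading > 17.4 GROUP BY location

Result:
location | AVG(reading)
---------+-------------
Basement | 29.4        
Lab-B    | 49.6        
Roof     | 40.4        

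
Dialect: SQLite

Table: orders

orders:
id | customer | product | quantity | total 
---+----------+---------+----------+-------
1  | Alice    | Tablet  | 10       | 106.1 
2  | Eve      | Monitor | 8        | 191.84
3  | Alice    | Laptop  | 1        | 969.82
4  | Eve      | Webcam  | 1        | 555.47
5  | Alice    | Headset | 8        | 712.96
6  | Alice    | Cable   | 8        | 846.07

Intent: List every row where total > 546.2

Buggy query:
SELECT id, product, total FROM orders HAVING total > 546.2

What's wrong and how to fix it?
Bug: This is a non-aggregate query (no GROUP BY, no aggregates), so in SQLite the HAVING clause is invalid here; a row-level condition belongs in WHERE

Fix: Use WHERE for row-level filtering

Corrected query:
SELECT id, product, total FROM orders WHERE total > 546.2

Result:
id | product | total 
---+---------+-------
3  | Laptop  | 969.82
4  | Webcam  | 555.47
5  | Headset | 712.96
6  | Cable   | 846.07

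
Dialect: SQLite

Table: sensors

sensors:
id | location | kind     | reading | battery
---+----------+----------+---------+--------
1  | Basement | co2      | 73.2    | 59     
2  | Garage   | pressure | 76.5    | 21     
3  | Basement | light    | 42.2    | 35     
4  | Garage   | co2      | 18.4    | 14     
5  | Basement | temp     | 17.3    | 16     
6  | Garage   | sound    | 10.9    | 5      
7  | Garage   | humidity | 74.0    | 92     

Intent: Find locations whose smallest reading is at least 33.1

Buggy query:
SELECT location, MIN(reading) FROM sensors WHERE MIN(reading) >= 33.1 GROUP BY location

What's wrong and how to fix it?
Bug: MIN() in WHERE is a misuse of aggregate

Fix: Replace WHERE with HAVING after the GROUP BY

Corrected query:
SELECT location, MIN(reading) FROM sensors GROUP BY location HAVING MIN(reading) >= 33.1

Result:
(no rows)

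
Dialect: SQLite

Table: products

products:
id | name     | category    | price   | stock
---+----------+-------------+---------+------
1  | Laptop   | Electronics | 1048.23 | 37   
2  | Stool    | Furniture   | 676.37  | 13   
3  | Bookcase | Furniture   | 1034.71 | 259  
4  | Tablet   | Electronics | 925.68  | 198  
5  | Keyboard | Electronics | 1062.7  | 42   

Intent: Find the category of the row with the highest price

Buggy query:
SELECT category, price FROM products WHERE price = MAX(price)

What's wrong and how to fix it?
Bug: MAX(price) is an aggregate and cannot be used directly in WHERE

Fix: Wrap MAX in a scalar subquery so WHERE compares against a single value

Corrected query:
SELECT category, price FROM products WHERE price = (SELECT MAX(price) FROM products)

Result:
category    | price 
------------+-------
Electronics | 1062.7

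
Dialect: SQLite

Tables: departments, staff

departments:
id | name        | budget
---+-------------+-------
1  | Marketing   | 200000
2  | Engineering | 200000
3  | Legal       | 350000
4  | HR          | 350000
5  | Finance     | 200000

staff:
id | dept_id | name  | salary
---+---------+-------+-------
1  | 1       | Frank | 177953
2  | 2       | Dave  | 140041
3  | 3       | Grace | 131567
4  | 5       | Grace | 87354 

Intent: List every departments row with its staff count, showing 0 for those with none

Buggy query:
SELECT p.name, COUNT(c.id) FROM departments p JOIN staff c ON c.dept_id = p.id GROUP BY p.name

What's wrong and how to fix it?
Bug: INNER JOIN drops departments rows that have no matching staff rows

Fix: Use LEFT JOIN so parents without children still appear (COUNT(c.id) gives 0)

Corrected query:
SELECT p.name, COUNT(c.id) FROM departments p LEFT JOIN staff c ON c.dept_id = p.id GROUP BY p.name

Result:
name        | COUNT(c.id)
------------+------------
Engineering | 1          
Finance     | 1          
HR          | 0          
Legal       | 1          
Marketing   | 1          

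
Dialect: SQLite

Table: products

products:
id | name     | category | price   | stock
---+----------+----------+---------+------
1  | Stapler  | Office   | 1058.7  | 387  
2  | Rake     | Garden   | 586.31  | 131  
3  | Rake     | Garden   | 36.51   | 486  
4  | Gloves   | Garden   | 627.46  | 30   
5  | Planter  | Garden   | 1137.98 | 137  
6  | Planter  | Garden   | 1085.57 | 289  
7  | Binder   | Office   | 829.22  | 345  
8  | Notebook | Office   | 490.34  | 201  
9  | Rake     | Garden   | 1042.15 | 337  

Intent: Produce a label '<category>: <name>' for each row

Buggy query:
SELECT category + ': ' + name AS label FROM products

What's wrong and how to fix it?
Bug: '+' is numeric addition; on text columns SQLite converts them to 0 instead of concatenating

Fix: Use the || operator for string concatenation

Corrected query:
SELECT category || ': ' || name AS label FROM products

Result:
label           
----------------
Office: Stapler 
Garden: Rake    
Garden: Rake    
Garden: Gloves  
Garden: Planter 
Garden: Planter 
Office: Binder  
Office: Notebook
Garden: Rake    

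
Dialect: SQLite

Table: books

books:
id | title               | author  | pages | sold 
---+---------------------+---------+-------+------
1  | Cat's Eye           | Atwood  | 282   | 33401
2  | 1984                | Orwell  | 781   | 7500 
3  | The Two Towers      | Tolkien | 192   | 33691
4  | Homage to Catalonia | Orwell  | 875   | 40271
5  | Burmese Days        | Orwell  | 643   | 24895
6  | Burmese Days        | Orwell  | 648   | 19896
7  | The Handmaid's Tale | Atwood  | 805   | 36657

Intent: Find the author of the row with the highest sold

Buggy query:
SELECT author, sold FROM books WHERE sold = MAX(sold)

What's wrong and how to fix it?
Bug: MAX(sold) is an aggregate and cannot be used directly in WHERE

Fix: Wrap MAX in a scalar subquery so WHERE compares against a single value

Corrected query:
SELECT author, sold FROM books WHERE sold = (SELECT MAX(sold) FROM books)

Result:
author | sold 
-------+------
Orwell | 40271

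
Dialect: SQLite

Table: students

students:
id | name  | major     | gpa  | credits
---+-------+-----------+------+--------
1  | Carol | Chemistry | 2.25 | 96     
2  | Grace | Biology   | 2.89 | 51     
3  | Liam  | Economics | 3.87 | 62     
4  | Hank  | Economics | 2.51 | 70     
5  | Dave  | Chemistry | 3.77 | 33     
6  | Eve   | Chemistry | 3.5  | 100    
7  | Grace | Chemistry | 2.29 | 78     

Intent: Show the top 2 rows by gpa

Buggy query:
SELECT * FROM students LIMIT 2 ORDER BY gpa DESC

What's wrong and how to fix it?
Bug: ORDER BY cannot follow LIMIT; LIMIT is the final clause

Fix: Sort with ORDER BY, then apply LIMIT

Corrected query:
SELECT * FROM students ORDER BY gpa DESC LIMIT 2

Result:
id | name | major     | gpa  | credits
---+------+-----------+------+--------
3  | Liam | Economics | 3.87 | 62     
5  | Dave | Chemistry | 3.77 | 33     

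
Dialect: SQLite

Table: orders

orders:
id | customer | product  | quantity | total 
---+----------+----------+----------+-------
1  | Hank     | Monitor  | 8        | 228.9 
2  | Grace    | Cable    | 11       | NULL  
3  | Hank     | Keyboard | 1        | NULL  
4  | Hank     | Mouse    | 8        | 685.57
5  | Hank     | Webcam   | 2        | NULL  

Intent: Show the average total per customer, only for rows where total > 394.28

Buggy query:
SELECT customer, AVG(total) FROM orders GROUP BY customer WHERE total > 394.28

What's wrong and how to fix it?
Bug: WHERE cannot follow GROUP BY

Fix: Move the WHERE clause before GROUP BY

Corrected query:
SELECT customer, AVG(total) FROM orders WHERE total > 394.28 GROUP BY customer

Result:
customer | AVG(total)
---------+-----------
Hank     | 685.57    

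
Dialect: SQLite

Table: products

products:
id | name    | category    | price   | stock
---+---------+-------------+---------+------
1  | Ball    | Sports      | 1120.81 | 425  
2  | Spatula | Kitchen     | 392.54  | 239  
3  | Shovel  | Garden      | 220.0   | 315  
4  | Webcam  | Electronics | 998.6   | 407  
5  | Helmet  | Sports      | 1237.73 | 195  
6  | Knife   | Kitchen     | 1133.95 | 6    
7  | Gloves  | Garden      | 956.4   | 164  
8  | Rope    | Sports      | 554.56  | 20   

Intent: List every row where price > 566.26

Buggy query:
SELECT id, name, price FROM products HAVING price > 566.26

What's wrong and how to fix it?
Bug: This is a non-aggregate query (no GROUP BY, no aggregates), so in SQLite the HAVING clause is invalid here; a row-level condition belongs in WHERE

Fix: Replace HAVING with WHERE since the condition applies to individual rows

Corrected query:
SELECT id, name, price FROM products WHERE price > 566.26

Result:
id | name   | price  
---+--------+--------
1  | Ball   | 1120.81
4  | Webcam | 998.6  
5  | Helmet | 1237.73
6  | Knife  | 1133.95
7  | Gloves | 956.4  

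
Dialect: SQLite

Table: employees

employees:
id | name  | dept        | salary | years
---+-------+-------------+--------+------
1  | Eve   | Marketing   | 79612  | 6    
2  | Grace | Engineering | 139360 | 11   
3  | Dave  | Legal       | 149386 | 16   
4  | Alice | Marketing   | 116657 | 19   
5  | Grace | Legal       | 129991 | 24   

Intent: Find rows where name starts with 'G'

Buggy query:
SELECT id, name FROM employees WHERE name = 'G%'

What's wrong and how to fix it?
Bug: '=' compares the literal string including the % character; pattern matching needs LIKE

Fix: Use LIKE for wildcard pattern matching

Corrected query:
SELECT id, name FROM employees WHERE name LIKE 'G%'

Result:
id | name 
---+------
2  | Grace
5  | Grace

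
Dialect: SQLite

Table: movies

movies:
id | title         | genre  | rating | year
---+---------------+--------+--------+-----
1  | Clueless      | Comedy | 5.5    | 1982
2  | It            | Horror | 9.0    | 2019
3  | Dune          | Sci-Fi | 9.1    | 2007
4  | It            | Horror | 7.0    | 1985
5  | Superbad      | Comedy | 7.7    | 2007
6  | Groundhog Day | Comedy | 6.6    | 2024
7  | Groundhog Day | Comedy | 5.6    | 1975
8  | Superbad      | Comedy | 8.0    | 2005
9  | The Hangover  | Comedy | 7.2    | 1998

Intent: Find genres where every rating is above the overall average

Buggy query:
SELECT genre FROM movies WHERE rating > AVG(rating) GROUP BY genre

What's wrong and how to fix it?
Bug: AVG() is an aggregate; it can't sit directly in WHERE

Fix: Compute the overall average in a scalar subquery and compare each group's MIN against it in HAVING

Corrected query:
SELECT genre FROM movies GROUP BY genre HAVING MIN(rating) > (SELECT AVG(rating) FROM movies)

Result:
genre 
------
Sci-Fi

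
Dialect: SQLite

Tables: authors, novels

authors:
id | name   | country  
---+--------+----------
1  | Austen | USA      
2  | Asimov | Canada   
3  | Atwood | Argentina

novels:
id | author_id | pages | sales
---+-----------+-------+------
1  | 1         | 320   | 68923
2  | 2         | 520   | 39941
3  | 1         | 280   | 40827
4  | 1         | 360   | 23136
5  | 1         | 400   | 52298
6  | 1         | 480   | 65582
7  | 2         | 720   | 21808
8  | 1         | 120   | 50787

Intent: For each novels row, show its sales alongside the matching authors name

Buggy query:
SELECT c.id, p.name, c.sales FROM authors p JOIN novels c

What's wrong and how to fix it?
Bug: JOIN with no ON clause produces a cartesian product; every novels row pairs with every authors row

Fix: Add ON c.author_id = p.id to the JOIN

Corrected query:
SELECT c.id, p.name, c.sales FROM authors p JOIN novels c ON c.author_id = p.id

Result:
id | name   | sales
---+--------+------
1  | Austen | 68923
2  | Asimov | 39941
3  | Austen | 40827
4  | Austen | 23136
5  | Austen | 52298
6  | Austen | 65582
7  | Asimov | 21808
8  | Austen | 50787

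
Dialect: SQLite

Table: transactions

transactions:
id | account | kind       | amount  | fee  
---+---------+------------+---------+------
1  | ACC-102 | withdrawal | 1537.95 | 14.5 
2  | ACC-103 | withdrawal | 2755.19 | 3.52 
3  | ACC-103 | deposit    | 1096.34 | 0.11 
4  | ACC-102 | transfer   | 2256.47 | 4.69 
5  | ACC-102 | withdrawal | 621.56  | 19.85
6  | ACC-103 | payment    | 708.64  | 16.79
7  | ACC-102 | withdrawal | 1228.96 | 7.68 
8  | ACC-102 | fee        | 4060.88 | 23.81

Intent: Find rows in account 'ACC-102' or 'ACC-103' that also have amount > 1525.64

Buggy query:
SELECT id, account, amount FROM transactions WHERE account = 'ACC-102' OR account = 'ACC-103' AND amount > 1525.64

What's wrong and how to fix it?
Bug: AND binds tighter than OR, so this parses as account = 'ACC-102' OR (account = 'ACC-103' AND amount > 1525.64)

Fix: Add parentheses around the OR so the AND applies to both alternatives

Corrected query:
SELECT id, account, amount FROM transactions WHERE (account = 'ACC-102' OR account = 'ACC-103') AND amount > 1525.64

Result:
id | account | amount 
---+---------+--------
1  | ACC-102 | 1537.95
2  | ACC-103 | 2755.19
4  | ACC-102 | 2256.47
8  | ACC-102 | 4060.88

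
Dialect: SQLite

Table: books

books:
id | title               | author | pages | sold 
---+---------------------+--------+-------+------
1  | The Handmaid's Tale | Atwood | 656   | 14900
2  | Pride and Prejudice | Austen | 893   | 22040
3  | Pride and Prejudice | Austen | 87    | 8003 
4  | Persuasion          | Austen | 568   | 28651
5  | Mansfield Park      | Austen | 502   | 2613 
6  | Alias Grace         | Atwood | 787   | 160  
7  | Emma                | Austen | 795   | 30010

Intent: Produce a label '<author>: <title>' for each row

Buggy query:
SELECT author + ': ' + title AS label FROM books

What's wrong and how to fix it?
Bug: '+' is numeric addition; on text columns SQLite converts them to 0 instead of concatenating

Fix: Use the || operator for string concatenation

Corrected query:
SELECT author || ': ' || title AS label FROM books

Result:
label                      
---------------------------
Atwood: The Handmaid's Tale
Austen: Pride and Prejudice
Austen: Pride and Prejudice
Austen: Persuasion         
Austen: Mansfield Park     
Atwood: Alias Grace        
Austen: Emma               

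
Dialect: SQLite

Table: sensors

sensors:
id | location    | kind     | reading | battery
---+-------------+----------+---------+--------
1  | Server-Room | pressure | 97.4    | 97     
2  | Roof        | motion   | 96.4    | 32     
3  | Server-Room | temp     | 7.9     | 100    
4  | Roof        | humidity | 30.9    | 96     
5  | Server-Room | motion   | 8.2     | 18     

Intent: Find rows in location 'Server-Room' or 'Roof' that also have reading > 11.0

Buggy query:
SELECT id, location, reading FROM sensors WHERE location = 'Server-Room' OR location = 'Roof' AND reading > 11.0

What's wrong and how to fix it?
Bug: AND binds tighter than OR, so this parses as location = 'Server-Room' OR (location = 'Roof' AND reading > 11.0)

Fix: Group the OR with parentheses (or use IN), then AND the threshold

Corrected query:
SELECT id, location, reading FROM sensors WHERE (location = 'Server-Room' OR location = 'Roof') AND reading > 11.0

Result:
id | location    | reading
---+-------------+--------
1  | Server-Room | 97.4   
2  | Roof        | 96.4   
4  | Roof        | 30.9   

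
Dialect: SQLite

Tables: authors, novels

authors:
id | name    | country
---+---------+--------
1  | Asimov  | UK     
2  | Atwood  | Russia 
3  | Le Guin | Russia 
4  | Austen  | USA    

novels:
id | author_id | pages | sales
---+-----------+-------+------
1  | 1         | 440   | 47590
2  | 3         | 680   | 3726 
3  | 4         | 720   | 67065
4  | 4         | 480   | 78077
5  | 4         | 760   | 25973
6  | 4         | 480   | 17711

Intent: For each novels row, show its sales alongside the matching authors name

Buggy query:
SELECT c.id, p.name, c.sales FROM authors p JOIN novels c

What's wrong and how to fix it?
Bug: JOIN with no ON clause produces a cartesian product; every novels row pairs with every authors row

Fix: Specify the join condition linking the foreign key to the parent id

Corrected query:
SELECT c.id, p.name, c.sales FROM authors p JOIN novels c ON c.author_id = p.id

Result:
id | name    | sales
---+---------+------
1  | Asimov  | 47590
2  | Le Guin | 3726 
3  | Austen  | 67065
4  | Austen  | 78077
5  | Austen  | 25973
6  | Austen  | 17711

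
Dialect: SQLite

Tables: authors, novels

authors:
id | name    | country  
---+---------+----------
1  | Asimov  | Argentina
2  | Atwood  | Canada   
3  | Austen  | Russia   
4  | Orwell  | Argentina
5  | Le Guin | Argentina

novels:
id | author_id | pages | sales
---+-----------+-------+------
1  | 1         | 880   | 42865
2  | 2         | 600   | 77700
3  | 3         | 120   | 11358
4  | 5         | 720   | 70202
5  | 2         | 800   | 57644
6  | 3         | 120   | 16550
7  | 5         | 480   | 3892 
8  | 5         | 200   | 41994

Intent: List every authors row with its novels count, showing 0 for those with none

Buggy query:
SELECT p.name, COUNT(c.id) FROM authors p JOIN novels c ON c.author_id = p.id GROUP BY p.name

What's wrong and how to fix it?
Bug: An inner join excludes parents with zero children

Fix: Use LEFT JOIN so parents without children still appear (COUNT(c.id) gives 0)

Corrected query:
SELECT p.name, COUNT(c.id) FROM authors p LEFT JOIN novels c ON c.author_id = p.id GROUP BY p.name

Result:
name    | COUNT(c.id)
--------+------------
Asimov  | 1          
Atwood  | 2          
Austen  | 2          
Le Guin | 3          
Orwell  | 0          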